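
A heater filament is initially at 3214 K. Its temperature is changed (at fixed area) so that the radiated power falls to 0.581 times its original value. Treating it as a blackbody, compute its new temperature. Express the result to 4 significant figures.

T₂ ≈ 2806 K

P ∝ T⁴, so T₂/T₁ = (P₂/P₁)^(1/4) = (0.581)^(1/4) = 0.873060.
T₂ = 3214 × 0.873060 = 2806 K.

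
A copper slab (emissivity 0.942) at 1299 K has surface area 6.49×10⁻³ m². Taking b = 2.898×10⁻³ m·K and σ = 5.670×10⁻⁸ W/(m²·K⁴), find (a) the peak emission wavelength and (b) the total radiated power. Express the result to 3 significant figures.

(a) λ_max = b/T = 2.898×10⁻³/1299 = 2.231×10⁻⁶ m = 2.23×10³ nm.
Area A = 6.49×10⁻³ m².
(b) P = εσAT⁴ = 0.942×5.670×10⁻⁸×6.49×10⁻³×(1299)⁴ = 987 W.

λ_max ≈ 2.23×10³ nm; P ≈ 987 W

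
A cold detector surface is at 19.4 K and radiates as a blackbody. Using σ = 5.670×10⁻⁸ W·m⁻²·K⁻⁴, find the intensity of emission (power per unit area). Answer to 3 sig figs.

I ≈ 8.03×10⁻³ W/m²

Stefan–Boltzmann: I = σT⁴ = 5.670×10⁻⁸ × (19.4)⁴ = 8.03×10⁻³ W/m².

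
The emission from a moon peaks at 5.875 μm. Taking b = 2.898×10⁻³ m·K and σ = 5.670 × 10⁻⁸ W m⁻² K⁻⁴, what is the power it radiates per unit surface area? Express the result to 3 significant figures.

I ≈ 3.36×10³ W/m²

Wien's law: T = b/λ_max = 2.898×10⁻³/5.875×10⁻⁶ = 493.277 K.
Then I = σT⁴ = 5.670×10⁻⁸×(493.277)⁴ = 3.36×10³ W/m².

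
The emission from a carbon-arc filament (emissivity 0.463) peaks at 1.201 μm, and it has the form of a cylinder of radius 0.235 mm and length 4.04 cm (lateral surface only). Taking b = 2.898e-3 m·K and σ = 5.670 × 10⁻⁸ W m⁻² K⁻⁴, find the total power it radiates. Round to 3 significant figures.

P ≈ 53.1 W

Wien's law: T = b/λ_max = 2.898×10⁻³/1.201×10⁻⁶ = 2412.99 K.
Lateral area A = 2πrL = 2π×2.35×10⁻⁴×0.0404 = 5.96526×10⁻⁵ m².
Then P = εσAT⁴ = 0.463×5.670×10⁻⁸×5.96526×10⁻⁵×(2412.99)⁴ = 53.1 W.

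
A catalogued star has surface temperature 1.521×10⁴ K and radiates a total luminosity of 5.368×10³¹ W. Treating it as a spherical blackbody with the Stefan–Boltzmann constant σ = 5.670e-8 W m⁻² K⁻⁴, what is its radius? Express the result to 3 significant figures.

R ≈ 3.75×10¹⁰ m

L = 4πR²σT⁴ ⇒ R = √(L/(4πσT⁴)).
σT⁴ = 3.03459×10⁹ W/m², so R = √(5.368×10³¹/(4π×3.03459×10⁹)) = 3.75×10¹⁰ m.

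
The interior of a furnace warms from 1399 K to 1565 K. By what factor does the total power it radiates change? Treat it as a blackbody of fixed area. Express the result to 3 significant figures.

P₂/P₁ ≈ 1.57

P ∝ T⁴, so P₂/P₁ = (T₂/T₁)⁴ = (1565/1399)⁴ = (1.11866)⁴ = 1.57.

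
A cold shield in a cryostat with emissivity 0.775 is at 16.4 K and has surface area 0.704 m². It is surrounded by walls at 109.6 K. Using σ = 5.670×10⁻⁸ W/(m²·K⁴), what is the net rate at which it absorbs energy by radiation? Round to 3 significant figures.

Net gain ≈ 4.46 W

Area A = 0.704 m².
Net radiated power P_net = εσA(T⁴ − T₀⁴) = 0.775×5.670×10⁻⁸×0.704×(16.4⁴ − 109.6⁴).
T⁴ − T₀⁴ = 72339.5 − 1.44292×10⁸ = -1.44220×10⁸ K⁴, so P_net = -4.46 W — negative, meaning a net gain of 4.46 W.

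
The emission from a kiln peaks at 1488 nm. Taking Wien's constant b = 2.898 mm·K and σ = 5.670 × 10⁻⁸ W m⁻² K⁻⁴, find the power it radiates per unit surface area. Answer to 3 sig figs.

Wien's law: T = b/λ_max = 2.898×10⁻³/1.488×10⁻⁶ = 1947.58 K.
Then I = σT⁴ = 5.670×10⁻⁸×(1947.58)⁴ = 8.16×10⁵ W/m².

I ≈ 8.16×10⁵ W/m²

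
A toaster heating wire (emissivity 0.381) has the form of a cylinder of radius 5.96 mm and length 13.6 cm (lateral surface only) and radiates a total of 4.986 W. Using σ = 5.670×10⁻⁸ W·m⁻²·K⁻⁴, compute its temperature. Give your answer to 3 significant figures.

T ≈ 461 K

Lateral area A = 2πrL = 2π×5.96×10⁻³×0.136 = 5.09290×10⁻³ m².
P = εσAT⁴ ⇒ T = (P/(εσA))^(1/4) = (4.986/(0.381×5.670×10⁻⁸×5.09290×10⁻³))^(1/4) = 461 K.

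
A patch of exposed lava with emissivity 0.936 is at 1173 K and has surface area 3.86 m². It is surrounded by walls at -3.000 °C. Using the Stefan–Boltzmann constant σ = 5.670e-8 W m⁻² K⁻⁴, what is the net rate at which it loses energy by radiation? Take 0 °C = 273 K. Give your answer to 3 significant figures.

Net loss ≈ 3.87×10⁵ W

Surroundings: T = -3.000 °C + 273 = 270.000 K.
Area A = 3.86 m².
Net radiated power P_net = εσA(T⁴ − T₀⁴) = 0.936×5.670×10⁻⁸×3.86×(1173⁴ − 270.000⁴).
T⁴ − T₀⁴ = 1.89318×10¹² − 5.31441×10⁹ = 1.88787×10¹² K⁴, so P_net = 3.87×10⁵ W.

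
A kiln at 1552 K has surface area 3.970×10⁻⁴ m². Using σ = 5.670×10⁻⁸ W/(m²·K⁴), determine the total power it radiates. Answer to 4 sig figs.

Area A = 3.970×10⁻⁴ m².
P = σAT⁴ = 5.670×10⁻⁸ × 3.970×10⁻⁴ × (1552)⁴ = 130.6 W.

P ≈ 130.6 W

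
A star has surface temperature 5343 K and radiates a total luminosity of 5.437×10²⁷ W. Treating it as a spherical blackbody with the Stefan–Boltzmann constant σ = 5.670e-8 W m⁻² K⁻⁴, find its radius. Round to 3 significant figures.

L = 4πR²σT⁴ ⇒ R = √(L/(4πσT⁴)).
σT⁴ = 4.62087×10⁷ W/m², so R = √(5.437×10²⁷/(4π×4.62087×10⁷)) = 3.06×10⁹ m.

R ≈ 3.06×10⁹ m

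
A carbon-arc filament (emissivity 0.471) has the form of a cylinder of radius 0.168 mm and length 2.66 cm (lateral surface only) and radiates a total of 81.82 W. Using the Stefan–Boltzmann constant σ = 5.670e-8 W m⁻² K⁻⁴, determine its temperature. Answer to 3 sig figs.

Lateral area A = 2πrL = 2π×1.68×10⁻⁴×0.0266 = 2.80783×10⁻⁵ m².
P = εσAT⁴ ⇒ T = (P/(εσA))^(1/4) = (81.82/(0.471×5.670×10⁻⁸×2.80783×10⁻⁵))^(1/4) = 3.23×10³ K.

T ≈ 3.23×10³ K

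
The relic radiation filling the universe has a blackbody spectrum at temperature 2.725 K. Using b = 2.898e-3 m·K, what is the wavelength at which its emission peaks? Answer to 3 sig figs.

Wien's displacement law: λ_max = b/T = (2.898×10⁻³ m·K)/(2.725 K) = 1.063×10⁻³ m.
That is 1.06×10⁻³ m, in the microwave range.

λ_max ≈ 1.06×10⁻³ m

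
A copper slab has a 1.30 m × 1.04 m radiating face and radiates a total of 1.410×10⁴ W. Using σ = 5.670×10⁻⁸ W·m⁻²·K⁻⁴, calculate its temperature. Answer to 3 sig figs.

Area A = 1.30 × 1.04 = 1.352 m².
P = σAT⁴ ⇒ T = (P/(σA))^(1/4) = (1.410×10⁴/(5.670×10⁻⁸×1.352))^(1/4) = 655 K.

T ≈ 655 K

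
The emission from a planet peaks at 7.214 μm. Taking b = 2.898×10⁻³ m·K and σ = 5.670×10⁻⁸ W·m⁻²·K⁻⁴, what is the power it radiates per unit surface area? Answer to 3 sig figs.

Wien's law: T = b/λ_max = 2.898×10⁻³/7.214×10⁻⁶ = 401.719 K.
Then I = σT⁴ = 5.670×10⁻⁸×(401.719)⁴ = 1.48×10³ W/m².

I ≈ 1.48×10³ W/m²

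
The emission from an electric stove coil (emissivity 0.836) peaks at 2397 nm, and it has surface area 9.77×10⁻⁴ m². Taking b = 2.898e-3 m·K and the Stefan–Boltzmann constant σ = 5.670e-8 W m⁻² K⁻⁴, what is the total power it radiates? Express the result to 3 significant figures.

Wien's law: T = b/λ_max = 2.898×10⁻³/2.397×10⁻⁶ = 1209.01 K.
Area A = 9.77×10⁻⁴ m².
Then P = εσAT⁴ = 0.836×5.670×10⁻⁸×9.77×10⁻⁴×(1209.01)⁴ = 98.9 W.

P ≈ 98.9 W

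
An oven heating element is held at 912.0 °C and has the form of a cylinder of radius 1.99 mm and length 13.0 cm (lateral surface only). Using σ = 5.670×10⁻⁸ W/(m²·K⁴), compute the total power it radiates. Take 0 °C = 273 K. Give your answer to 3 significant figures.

P ≈ 182 W

T = 912.0 °C + 273 = 1185.0 K.
Lateral area A = 2πrL = 2π×1.99×10⁻³×0.130 = 1.62546×10⁻³ m².
P = σAT⁴ = 5.670×10⁻⁸ × 1.62546×10⁻³ × (1185.0)⁴ = 182 W.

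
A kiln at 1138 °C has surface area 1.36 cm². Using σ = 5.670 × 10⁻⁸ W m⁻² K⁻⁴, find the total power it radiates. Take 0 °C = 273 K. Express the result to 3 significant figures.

T = 1138 °C + 273 = 1411 K.
Area A = 1.36 cm² = 1.36×10⁻⁴ m².
P = σAT⁴ = 5.670×10⁻⁸ × 1.36×10⁻⁴ × (1411)⁴ = 30.6 W.

P ≈ 30.6 W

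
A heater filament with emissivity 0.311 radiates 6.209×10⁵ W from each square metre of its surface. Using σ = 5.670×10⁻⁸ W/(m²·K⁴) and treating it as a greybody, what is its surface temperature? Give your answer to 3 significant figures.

T ≈ 2.44×10³ K

I = εσT⁴, so T = (I/εσ)^(1/4) = (6.209×10⁵/(0.311×5.670×10⁻⁸))^(1/4) = 2.44×10³ K.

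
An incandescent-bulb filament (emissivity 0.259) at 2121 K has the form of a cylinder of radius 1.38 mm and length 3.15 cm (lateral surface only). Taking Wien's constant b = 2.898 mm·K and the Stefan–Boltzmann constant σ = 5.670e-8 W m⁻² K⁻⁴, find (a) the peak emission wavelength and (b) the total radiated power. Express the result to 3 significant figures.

λ_max ≈ 1.37×10³ nm; P ≈ 81.2 W

(a) λ_max = b/T = 2.898×10⁻³/2121 = 1.366×10⁻⁶ m = 1.37×10³ nm.
Lateral area A = 2πrL = 2π×1.38×10⁻³×0.0315 = 2.73130×10⁻⁴ m².
(b) P = εσAT⁴ = 0.259×5.670×10⁻⁸×2.73130×10⁻⁴×(2121)⁴ = 81.2 W.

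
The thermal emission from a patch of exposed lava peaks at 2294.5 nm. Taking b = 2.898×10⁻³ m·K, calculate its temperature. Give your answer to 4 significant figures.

Wien's law gives T = b/λ_max = (2.898×10⁻³ m·K)/(2.2945×10⁻⁶ m) = 1263 K.

T ≈ 1263 K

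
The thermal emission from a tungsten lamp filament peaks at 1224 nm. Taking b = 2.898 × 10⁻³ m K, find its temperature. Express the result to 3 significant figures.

Wien's law gives T = b/λ_max = (2.898×10⁻³ m·K)/(1.224×10⁻⁶ m) = 2.37×10³ K.

T ≈ 2.37×10³ K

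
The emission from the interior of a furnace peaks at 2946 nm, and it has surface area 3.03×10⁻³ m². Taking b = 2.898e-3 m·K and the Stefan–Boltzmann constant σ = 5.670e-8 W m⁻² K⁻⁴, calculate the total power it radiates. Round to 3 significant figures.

P ≈ 161 W

Wien's law: T = b/λ_max = 2.898×10⁻³/2.946×10⁻⁶ = 983.707 K.
Area A = 3.03×10⁻³ m².
Then P = σAT⁴ = 5.670×10⁻⁸×3.03×10⁻³×(983.707)⁴ = 161 W.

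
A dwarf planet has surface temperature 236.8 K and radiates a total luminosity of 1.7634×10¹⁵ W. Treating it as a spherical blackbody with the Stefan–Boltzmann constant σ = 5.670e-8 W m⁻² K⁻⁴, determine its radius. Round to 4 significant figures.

R ≈ 8.872×10⁵ m

L = 4πR²σT⁴ ⇒ R = √(L/(4πσT⁴)).
σT⁴ = 178.283 W/m², so R = √(1.7634×10¹⁵/(4π×178.283)) = 8.872×10⁵ m.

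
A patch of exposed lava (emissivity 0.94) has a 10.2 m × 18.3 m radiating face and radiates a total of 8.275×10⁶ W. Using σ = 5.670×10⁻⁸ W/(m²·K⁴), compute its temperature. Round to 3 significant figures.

Area A = 10.2 × 18.3 = 186.66 m².
P = εσAT⁴ ⇒ T = (P/(εσA))^(1/4) = (8.275×10⁶/(0.94×5.670×10⁻⁸×186.66))^(1/4) = 955 K.

T ≈ 955 K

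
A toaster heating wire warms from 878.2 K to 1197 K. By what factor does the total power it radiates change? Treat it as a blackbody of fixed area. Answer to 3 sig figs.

P ∝ T⁴, so P₂/P₁ = (T₂/T₁)⁴ = (1197/878.2)⁴ = (1.36302)⁴ = 3.45.

P₂/P₁ ≈ 3.45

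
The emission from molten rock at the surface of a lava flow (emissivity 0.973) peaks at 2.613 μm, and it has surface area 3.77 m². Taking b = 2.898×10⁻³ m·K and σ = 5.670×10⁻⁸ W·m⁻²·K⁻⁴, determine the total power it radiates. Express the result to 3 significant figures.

P ≈ 3.15×10⁵ W

Wien's law: T = b/λ_max = 2.898×10⁻³/2.613×10⁻⁶ = 1109.07 K.
Area A = 3.77 m².
Then P = εσAT⁴ = 0.973×5.670×10⁻⁸×3.77×(1109.07)⁴ = 3.15×10⁵ W.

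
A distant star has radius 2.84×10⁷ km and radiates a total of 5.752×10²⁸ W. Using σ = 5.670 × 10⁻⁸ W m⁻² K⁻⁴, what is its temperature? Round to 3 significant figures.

Surface area A = 4πR² = 4π(2.84×10¹⁰ m)² = 1.01355×10²² m².
P = σAT⁴ ⇒ T = (P/(σA))^(1/4) = (5.752×10²⁸/(5.670×10⁻⁸×1.01355×10²²))^(1/4) = 3.16×10³ K.

T ≈ 3.16×10³ K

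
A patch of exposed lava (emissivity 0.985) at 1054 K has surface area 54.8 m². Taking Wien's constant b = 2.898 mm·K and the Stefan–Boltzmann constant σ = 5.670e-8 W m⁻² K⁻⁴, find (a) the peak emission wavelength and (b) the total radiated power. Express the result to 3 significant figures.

(a) λ_max = b/T = 2.898×10⁻³/1054 = 2.750×10⁻⁶ m = 2.75×10³ nm.
Area A = 54.8 m².
(b) P = εσAT⁴ = 0.985×5.670×10⁻⁸×54.8×(1054)⁴ = 3.78×10⁶ W.

λ_max ≈ 2.75×10³ nm; P ≈ 3.78×10⁶ W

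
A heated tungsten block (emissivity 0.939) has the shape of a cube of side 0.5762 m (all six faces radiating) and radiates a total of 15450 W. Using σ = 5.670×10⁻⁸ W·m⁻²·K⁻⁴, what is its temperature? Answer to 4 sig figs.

Area A = 6s² = 6×(0.5762 m)² = 1.99204 m².
P = εσAT⁴ ⇒ T = (P/(εσA))^(1/4) = (15450/(0.939×5.670×10⁻⁸×1.99204))^(1/4) = 617.8 K.

T ≈ 617.8 K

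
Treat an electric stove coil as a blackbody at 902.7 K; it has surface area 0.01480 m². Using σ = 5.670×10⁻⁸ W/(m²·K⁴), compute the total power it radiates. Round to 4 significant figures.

Area A = 0.01480 m².
P = σAT⁴ = 5.670×10⁻⁸ × 0.01480 × (902.7)⁴ = 557.2 W.

P ≈ 557.2 W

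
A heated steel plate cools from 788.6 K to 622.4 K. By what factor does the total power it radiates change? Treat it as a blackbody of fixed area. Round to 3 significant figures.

P ∝ T⁴, so P₂/P₁ = (T₂/T₁)⁴ = (622.4/788.6)⁴ = (0.789247)⁴ = 0.388.

P₂/P₁ ≈ 0.388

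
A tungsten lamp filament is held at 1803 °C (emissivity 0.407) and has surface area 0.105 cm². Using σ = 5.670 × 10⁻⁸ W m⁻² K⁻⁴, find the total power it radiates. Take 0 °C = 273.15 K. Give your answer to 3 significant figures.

T = 1803 °C + 273.15 = 2076.15 K.
Area A = 0.105 cm² = 1.05×10⁻⁵ m².
P = εσAT⁴ = 0.407 × 5.670×10⁻⁸ × 1.05×10⁻⁵ × (2076.15)⁴ = 4.50 W.

P ≈ 4.50 W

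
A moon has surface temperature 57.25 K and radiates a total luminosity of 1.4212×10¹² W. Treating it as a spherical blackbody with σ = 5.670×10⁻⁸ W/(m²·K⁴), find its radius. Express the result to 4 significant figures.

L = 4πR²σT⁴ ⇒ R = √(L/(4πσT⁴)).
σT⁴ = 0.609095 W/m², so R = √(1.4212×10¹²/(4π×0.609095)) = 4.309×10⁵ m.

R ≈ 4.309×10⁵ m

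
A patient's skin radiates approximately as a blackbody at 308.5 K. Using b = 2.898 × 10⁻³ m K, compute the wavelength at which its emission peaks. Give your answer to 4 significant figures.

Wien's displacement law: λ_max = b/T = (2.898×10⁻³ m·K)/(308.5 K) = 9.3938×10⁻⁶ m.
That is 9.394 μm, in the infrared range.

λ_max ≈ 9.394 μm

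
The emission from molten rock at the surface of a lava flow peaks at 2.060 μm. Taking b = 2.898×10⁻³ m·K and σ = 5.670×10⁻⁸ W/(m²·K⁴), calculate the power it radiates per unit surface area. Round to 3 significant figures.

I ≈ 2.22×10⁵ W/m²

Wien's law: T = b/λ_max = 2.898×10⁻³/2.060×10⁻⁶ = 1406.80 K.
Then I = σT⁴ = 5.670×10⁻⁸×(1406.80)⁴ = 2.22×10⁵ W/m².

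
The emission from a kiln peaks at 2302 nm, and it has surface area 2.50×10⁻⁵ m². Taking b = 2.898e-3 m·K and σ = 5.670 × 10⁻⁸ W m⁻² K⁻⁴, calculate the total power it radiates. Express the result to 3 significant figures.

P ≈ 3.56 W

Wien's law: T = b/λ_max = 2.898×10⁻³/2.302×10⁻⁶ = 1258.91 K.
Area A = 2.50×10⁻⁵ m².
Then P = σAT⁴ = 5.670×10⁻⁸×2.50×10⁻⁵×(1258.91)⁴ = 3.56 W.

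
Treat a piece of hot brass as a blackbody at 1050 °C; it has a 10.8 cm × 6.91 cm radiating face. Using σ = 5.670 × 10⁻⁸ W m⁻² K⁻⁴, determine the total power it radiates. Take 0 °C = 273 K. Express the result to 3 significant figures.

T = 1050 °C + 273 = 1323 K.
Area A = 0.108 × 0.0691 = 7.4628×10⁻³ m².
P = σAT⁴ = 5.670×10⁻⁸ × 7.4628×10⁻³ × (1323)⁴ = 1.30×10³ W.

P ≈ 1.30×10³ W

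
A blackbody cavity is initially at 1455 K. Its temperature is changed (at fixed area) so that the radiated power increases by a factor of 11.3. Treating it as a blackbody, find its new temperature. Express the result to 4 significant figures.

P ∝ T⁴, so T₂/T₁ = (P₂/P₁)^(1/4) = (11.3)^(1/4) = 1.83345.
T₂ = 1455 × 1.83345 = 2668 K.

T₂ ≈ 2668 K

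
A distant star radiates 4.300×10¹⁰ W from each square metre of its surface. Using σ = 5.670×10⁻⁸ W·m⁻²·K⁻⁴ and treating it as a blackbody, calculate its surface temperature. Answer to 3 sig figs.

T ≈ 2.95×10⁴ K

I = σT⁴, so T = (I/σ)^(1/4) = (4.300×10¹⁰/(5.670×10⁻⁸))^(1/4) = 2.95×10⁴ K.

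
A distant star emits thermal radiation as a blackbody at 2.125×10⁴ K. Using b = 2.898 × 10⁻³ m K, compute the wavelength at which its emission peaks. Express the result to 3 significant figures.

Wien's displacement law: λ_max = b/T = (2.898×10⁻³ m·K)/(2.125×10⁴ K) = 1.364×10⁻⁷ m.
That is 136 nm, in the ultraviolet range.

λ_max ≈ 136 nm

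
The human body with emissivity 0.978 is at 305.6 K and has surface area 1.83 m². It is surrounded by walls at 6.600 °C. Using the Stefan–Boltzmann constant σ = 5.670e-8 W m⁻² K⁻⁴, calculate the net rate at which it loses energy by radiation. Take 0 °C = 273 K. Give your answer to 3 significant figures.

Net loss ≈ 265 W

Surroundings: T = 6.600 °C + 273 = 279.600 K.
Area A = 1.83 m².
Net radiated power P_net = εσA(T⁴ − T₀⁴) = 0.978×5.670×10⁻⁸×1.83×(305.6⁴ − 279.600⁴).
T⁴ − T₀⁴ = 8.72195×10⁹ − 6.11151×10⁹ = 2.61044×10⁹ K⁴, so P_net = 265 W.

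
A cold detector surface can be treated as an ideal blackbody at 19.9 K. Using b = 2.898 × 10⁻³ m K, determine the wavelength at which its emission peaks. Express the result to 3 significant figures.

Wien's displacement law: λ_max = b/T = (2.898×10⁻³ m·K)/(19.9 K) = 1.456×10⁻⁴ m.
That is 146 μm, in the infrared range.

λ_max ≈ 146 μm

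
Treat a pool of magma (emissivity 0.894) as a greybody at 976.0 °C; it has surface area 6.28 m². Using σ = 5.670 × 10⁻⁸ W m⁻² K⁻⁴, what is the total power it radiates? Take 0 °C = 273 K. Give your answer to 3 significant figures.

T = 976.0 °C + 273 = 1249.0 K.
Area A = 6.28 m².
P = εσAT⁴ = 0.894 × 5.670×10⁻⁸ × 6.28 × (1249.0)⁴ = 7.75×10⁵ W.

P ≈ 7.75×10⁵ W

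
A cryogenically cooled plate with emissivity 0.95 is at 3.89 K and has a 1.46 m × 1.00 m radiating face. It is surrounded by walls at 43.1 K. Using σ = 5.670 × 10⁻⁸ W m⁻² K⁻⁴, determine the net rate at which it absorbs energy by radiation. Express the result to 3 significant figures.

Net gain ≈ 0.271 W

Area A = 1.46 × 1.00 = 1.46 m².
Net radiated power P_net = εσA(T⁴ − T₀⁴) = 0.95×5.670×10⁻⁸×1.46×(3.89⁴ − 43.1⁴).
T⁴ − T₀⁴ = 228.980 − 3.45071×10⁶ = -3.45048×10⁶ K⁴, so P_net = -0.271 W — negative, meaning a net gain of 0.271 W.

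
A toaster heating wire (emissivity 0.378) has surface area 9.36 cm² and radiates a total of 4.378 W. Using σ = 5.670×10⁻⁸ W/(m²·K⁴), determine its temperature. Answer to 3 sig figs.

Area A = 9.36 cm² = 9.36×10⁻⁴ m².
P = εσAT⁴ ⇒ T = (P/(εσA))^(1/4) = (4.378/(0.378×5.670×10⁻⁸×9.36×10⁻⁴))^(1/4) = 683 K.

T ≈ 683 K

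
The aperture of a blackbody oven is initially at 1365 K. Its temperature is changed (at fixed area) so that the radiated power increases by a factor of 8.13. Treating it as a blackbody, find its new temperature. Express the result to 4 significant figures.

T₂ ≈ 2305 K

P ∝ T⁴, so T₂/T₁ = (P₂/P₁)^(1/4) = (8.13)^(1/4) = 1.68858.
T₂ = 1365 × 1.68858 = 2305 K.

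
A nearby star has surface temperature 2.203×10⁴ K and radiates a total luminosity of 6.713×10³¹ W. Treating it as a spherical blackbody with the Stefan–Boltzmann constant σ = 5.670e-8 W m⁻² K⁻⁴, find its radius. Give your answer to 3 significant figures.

R ≈ 2.00×10¹⁰ m

L = 4πR²σT⁴ ⇒ R = √(L/(4πσT⁴)).
σT⁴ = 1.33549×10¹⁰ W/m², so R = √(6.713×10³¹/(4π×1.33549×10¹⁰)) = 2.00×10¹⁰ m.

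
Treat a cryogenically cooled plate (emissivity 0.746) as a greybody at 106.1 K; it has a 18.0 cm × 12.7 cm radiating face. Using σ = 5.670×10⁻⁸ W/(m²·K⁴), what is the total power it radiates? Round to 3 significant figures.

Area A = 0.180 × 0.127 = 0.02286 m².
P = εσAT⁴ = 0.746 × 5.670×10⁻⁸ × 0.02286 × (106.1)⁴ = 0.123 W.

P ≈ 0.123 W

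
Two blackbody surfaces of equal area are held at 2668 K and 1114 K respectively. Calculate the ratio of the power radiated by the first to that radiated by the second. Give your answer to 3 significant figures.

With equal areas, P₁/P₂ = (T₁/T₂)⁴ = (2668/1114)⁴ = 32.9.

P₁/P₂ ≈ 32.9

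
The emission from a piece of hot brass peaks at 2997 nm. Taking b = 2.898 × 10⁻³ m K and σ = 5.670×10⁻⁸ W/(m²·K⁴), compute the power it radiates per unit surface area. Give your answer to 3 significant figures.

I ≈ 4.96×10⁴ W/m²

Wien's law: T = b/λ_max = 2.898×10⁻³/2.997×10⁻⁶ = 966.967 K.
Then I = σT⁴ = 5.670×10⁻⁸×(966.967)⁴ = 4.96×10⁴ W/m².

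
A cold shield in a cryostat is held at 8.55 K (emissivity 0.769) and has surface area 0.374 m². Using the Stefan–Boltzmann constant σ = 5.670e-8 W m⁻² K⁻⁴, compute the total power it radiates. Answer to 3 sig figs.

Area A = 0.374 m².
P = εσAT⁴ = 0.769 × 5.670×10⁻⁸ × 0.374 × (8.55)⁴ = 8.71×10⁻⁵ W.

P ≈ 8.71×10⁻⁵ W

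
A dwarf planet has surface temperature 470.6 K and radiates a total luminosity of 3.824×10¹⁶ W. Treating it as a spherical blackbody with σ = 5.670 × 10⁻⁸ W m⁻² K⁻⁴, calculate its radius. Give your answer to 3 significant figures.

L = 4πR²σT⁴ ⇒ R = √(L/(4πσT⁴)).
σT⁴ = 2780.93 W/m², so R = √(3.824×10¹⁶/(4π×2780.93)) = 1.05×10⁶ m.

R ≈ 1.05×10⁶ m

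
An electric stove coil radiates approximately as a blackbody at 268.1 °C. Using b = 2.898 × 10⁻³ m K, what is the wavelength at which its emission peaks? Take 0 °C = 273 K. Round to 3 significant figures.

λ_max ≈ 5.36 μm

T = 268.1 °C + 273 = 541.1 K.
Wien's displacement law: λ_max = b/T = (2.898×10⁻³ m·K)/(541.1 K) = 5.356×10⁻⁶ m.
That is 5.36 μm, in the infrared range.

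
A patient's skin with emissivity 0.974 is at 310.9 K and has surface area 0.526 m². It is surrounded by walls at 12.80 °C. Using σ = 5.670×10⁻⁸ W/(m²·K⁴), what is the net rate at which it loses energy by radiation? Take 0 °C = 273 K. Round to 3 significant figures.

Surroundings: T = 12.80 °C + 273 = 285.80 K.
Area A = 0.526 m².
Net radiated power P_net = εσA(T⁴ − T₀⁴) = 0.974×5.670×10⁻⁸×0.526×(310.9⁴ − 285.80⁴).
T⁴ − T₀⁴ = 9.34293×10⁹ − 6.67189×10⁹ = 2.67104×10⁹ K⁴, so P_net = 77.6 W.

Net loss ≈ 77.6 W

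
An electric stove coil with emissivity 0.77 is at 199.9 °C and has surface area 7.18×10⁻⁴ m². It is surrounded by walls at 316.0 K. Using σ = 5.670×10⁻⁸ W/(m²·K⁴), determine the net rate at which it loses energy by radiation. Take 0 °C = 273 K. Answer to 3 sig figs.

Net loss ≈ 1.26 W

T = 199.9 °C + 273 = 472.9 K.
Area A = 7.18×10⁻⁴ m².
Net radiated power P_net = εσA(T⁴ − T₀⁴) = 0.77×5.670×10⁻⁸×7.18×10⁻⁴×(472.9⁴ − 316.0⁴).
T⁴ − T₀⁴ = 5.00123×10¹⁰ − 9.97122×10⁹ = 4.00411×10¹⁰ K⁴, so P_net = 1.26 W.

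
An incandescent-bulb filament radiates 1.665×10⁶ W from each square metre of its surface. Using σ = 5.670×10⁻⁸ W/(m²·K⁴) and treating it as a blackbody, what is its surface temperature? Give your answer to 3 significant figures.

I = σT⁴, so T = (I/σ)^(1/4) = (1.665×10⁶/(5.670×10⁻⁸))^(1/4) = 2.33×10³ K.

T ≈ 2.33×10³ K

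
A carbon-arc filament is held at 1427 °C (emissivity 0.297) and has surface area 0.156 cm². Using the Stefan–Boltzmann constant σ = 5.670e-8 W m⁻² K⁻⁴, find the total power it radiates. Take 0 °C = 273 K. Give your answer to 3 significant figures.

P ≈ 2.19 W

T = 1427 °C + 273 = 1700 K.
Area A = 0.156 cm² = 1.56×10⁻⁵ m².
P = εσAT⁴ = 0.297 × 5.670×10⁻⁸ × 1.56×10⁻⁵ × (1700)⁴ = 2.19 W.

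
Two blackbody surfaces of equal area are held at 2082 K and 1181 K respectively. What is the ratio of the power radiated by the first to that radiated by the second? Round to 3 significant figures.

With equal areas, P₁/P₂ = (T₁/T₂)⁴ = (2082/1181)⁴ = 9.66.

P₁/P₂ ≈ 9.66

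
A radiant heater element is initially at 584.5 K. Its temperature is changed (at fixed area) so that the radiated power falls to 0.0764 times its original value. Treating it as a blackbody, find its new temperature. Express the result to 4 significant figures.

T₂ ≈ 307.3 K

P ∝ T⁴, so T₂/T₁ = (P₂/P₁)^(1/4) = (0.0764)^(1/4) = 0.525743.
T₂ = 584.5 × 0.525743 = 307.3 K.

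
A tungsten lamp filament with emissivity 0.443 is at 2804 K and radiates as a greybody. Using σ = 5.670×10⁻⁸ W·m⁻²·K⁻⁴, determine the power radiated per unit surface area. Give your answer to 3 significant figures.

I ≈ 1.55×10⁶ W/m²

Stefan–Boltzmann: I = εσT⁴ = 0.443 × 5.670×10⁻⁸ × (2804)⁴ = 1.55×10⁶ W/m².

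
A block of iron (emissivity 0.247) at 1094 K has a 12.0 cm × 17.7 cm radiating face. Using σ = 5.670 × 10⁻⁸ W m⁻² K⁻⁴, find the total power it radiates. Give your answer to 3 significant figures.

P ≈ 426 W

Area A = 0.120 × 0.177 = 0.02124 m².
P = εσAT⁴ = 0.247 × 5.670×10⁻⁸ × 0.02124 × (1094)⁴ = 426 W.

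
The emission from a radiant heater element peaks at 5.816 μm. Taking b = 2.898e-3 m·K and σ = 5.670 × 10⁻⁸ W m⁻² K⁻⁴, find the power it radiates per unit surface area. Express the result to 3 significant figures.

Wien's law: T = b/λ_max = 2.898×10⁻³/5.816×10⁻⁶ = 498.281 K.
Then I = σT⁴ = 5.670×10⁻⁸×(498.281)⁴ = 3.50×10³ W/m².

I ≈ 3.50×10³ W/m²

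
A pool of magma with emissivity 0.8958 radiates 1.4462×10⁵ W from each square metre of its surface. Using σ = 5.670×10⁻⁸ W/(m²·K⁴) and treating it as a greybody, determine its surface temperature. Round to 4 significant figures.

I = εσT⁴, so T = (I/εσ)^(1/4) = (1.4462×10⁵/(0.8958×5.670×10⁻⁸))^(1/4) = 1299 K.

T ≈ 1299 K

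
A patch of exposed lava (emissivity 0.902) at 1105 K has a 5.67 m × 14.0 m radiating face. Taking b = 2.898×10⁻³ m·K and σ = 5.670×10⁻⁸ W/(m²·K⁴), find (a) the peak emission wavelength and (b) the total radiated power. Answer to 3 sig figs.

λ_max ≈ 2.62 μm; P ≈ 6.05×10⁶ W

(a) λ_max = b/T = 2.898×10⁻³/1105 = 2.623×10⁻⁶ m = 2.62 μm.
Area A = 5.67 × 14.0 = 79.38 m².
(b) P = εσAT⁴ = 0.902×5.670×10⁻⁸×79.38×(1105)⁴ = 6.05×10⁶ W.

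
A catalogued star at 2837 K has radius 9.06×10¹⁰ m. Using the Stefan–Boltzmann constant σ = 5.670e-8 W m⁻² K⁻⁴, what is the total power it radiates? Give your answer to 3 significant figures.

P ≈ 3.79×10²⁹ W

Surface area A = 4πR² = 4π(9.06×10¹⁰ m)² = 1.03149×10²³ m².
P = σAT⁴ = 5.670×10⁻⁸ × 1.03149×10²³ × (2837)⁴ = 3.79×10²⁹ W.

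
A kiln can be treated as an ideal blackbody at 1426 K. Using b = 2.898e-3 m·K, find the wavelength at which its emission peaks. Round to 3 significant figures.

λ_max ≈ 2.03 μm

Wien's displacement law: λ_max = b/T = (2.898×10⁻³ m·K)/(1426 K) = 2.032×10⁻⁶ m.
That is 2.03 μm, in the infrared range.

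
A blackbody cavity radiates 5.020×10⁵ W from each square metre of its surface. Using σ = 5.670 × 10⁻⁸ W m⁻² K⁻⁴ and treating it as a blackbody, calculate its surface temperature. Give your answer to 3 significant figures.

I = σT⁴, so T = (I/σ)^(1/4) = (5.020×10⁵/(5.670×10⁻⁸))^(1/4) = 1.72×10³ K.

T ≈ 1.72×10³ K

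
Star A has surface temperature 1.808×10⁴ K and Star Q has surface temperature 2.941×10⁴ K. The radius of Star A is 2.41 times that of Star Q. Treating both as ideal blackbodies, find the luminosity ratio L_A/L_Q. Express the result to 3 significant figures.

L_A/L_Q ≈ 0.830

L ∝ R²T⁴, so L_A/L_Q = (R_A/R_Q)²(T_A/T_Q)⁴ = (2.41)² × (1.808×10⁴/2.941×10⁴)⁴ = 5.8081 × 0.142828 = 0.830.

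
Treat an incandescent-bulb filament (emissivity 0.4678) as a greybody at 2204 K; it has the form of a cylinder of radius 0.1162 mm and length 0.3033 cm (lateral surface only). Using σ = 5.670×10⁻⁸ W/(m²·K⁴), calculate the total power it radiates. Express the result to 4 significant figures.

P ≈ 1.386 W

Lateral area A = 2πrL = 2π×1.162×10⁻⁴×3.033×10⁻³ = 2.21441×10⁻⁶ m².
P = εσAT⁴ = 0.4678 × 5.670×10⁻⁸ × 2.21441×10⁻⁶ × (2204)⁴ = 1.386 W.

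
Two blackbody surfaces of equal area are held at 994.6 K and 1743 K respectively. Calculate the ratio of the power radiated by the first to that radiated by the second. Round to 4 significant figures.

P₁/P₂ ≈ 0.1060

With equal areas, P₁/P₂ = (T₁/T₂)⁴ = (994.6/1743)⁴ = 0.1060.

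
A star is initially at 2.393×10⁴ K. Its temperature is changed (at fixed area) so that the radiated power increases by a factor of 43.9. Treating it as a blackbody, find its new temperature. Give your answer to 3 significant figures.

P ∝ T⁴, so T₂/T₁ = (P₂/P₁)^(1/4) = (43.9)^(1/4) = 2.57404.
T₂ = 2.393×10⁴ × 2.57404 = 6.16×10⁴ K.

T₂ ≈ 6.16×10⁴ K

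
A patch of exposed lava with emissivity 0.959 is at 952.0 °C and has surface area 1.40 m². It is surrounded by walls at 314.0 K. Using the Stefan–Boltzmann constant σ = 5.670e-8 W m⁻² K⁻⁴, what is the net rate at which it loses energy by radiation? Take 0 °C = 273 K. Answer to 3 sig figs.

Net loss ≈ 1.71×10⁵ W

T = 952.0 °C + 273 = 1225.0 K.
Area A = 1.40 m².
Net radiated power P_net = εσA(T⁴ − T₀⁴) = 0.959×5.670×10⁻⁸×1.40×(1225.0⁴ − 314.0⁴).
T⁴ − T₀⁴ = 2.25188×10¹² − 9.72117×10⁹ = 2.24216×10¹² K⁴, so P_net = 1.71×10⁵ W.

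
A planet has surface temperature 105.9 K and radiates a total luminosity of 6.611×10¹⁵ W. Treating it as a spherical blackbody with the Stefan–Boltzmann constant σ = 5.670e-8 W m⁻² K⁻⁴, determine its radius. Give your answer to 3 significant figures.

R ≈ 8.59×10⁶ m

L = 4πR²σT⁴ ⇒ R = √(L/(4πσT⁴)).
σT⁴ = 7.13127 W/m², so R = √(6.611×10¹⁵/(4π×7.13127)) = 8.59×10⁶ m.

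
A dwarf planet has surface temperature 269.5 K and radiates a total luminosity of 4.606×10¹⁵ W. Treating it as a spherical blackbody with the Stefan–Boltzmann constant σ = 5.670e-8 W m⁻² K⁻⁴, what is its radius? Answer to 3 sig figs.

R ≈ 1.11×10⁶ m

L = 4πR²σT⁴ ⇒ R = √(L/(4πσT⁴)).
σT⁴ = 299.101 W/m², so R = √(4.606×10¹⁵/(4π×299.101)) = 1.11×10⁶ m.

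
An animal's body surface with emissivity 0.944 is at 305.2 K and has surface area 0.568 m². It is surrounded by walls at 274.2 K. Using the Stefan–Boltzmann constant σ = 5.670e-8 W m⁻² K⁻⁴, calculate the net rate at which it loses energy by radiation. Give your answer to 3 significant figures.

Net loss ≈ 91.9 W

Area A = 0.568 m².
Net radiated power P_net = εσA(T⁴ − T₀⁴) = 0.944×5.670×10⁻⁸×0.568×(305.2⁴ − 274.2⁴).
T⁴ − T₀⁴ = 8.67637×10⁹ − 5.65288×10⁹ = 3.02349×10⁹ K⁴, so P_net = 91.9 W.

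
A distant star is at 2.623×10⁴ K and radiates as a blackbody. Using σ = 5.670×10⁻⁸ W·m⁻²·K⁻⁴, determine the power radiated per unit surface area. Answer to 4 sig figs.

Stefan–Boltzmann: I = σT⁴ = 5.670×10⁻⁸ × (2.623×10⁴)⁴ = 2.684×10¹⁰ W/m².

I ≈ 2.684×10¹⁰ W/m²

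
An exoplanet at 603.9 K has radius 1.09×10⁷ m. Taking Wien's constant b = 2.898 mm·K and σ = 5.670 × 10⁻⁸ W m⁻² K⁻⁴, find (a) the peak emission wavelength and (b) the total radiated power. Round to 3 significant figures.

λ_max ≈ 4.80 μm; P ≈ 1.13×10¹⁹ W

(a) λ_max = b/T = 2.898×10⁻³/603.9 = 4.799×10⁻⁶ m = 4.80 μm.
Surface area A = 4πR² = 4π(1.09×10⁷ m)² = 1.49301×10¹⁵ m².
(b) P = σAT⁴ = 5.670×10⁻⁸×1.49301×10¹⁵×(603.9)⁴ = 1.13×10¹⁹ W.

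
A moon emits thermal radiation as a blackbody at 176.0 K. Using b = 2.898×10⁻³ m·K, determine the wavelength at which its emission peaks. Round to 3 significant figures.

Wien's displacement law: λ_max = b/T = (2.898×10⁻³ m·K)/(176.0 K) = 1.647×10⁻⁵ m.
That is 16.5 μm, in the infrared range.

λ_max ≈ 16.5 μm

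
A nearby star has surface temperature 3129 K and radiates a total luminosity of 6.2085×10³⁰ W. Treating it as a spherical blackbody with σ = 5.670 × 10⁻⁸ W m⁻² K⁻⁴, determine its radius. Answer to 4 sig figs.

R ≈ 3.015×10¹¹ m

L = 4πR²σT⁴ ⇒ R = √(L/(4πσT⁴)).
σT⁴ = 5.43507×10⁶ W/m², so R = √(6.2085×10³⁰/(4π×5.43507×10⁶)) = 3.015×10¹¹ m.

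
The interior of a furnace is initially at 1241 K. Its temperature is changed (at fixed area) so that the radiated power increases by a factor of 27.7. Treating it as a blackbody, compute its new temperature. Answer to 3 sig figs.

T₂ ≈ 2.85×10³ K

P ∝ T⁴, so T₂/T₁ = (P₂/P₁)^(1/4) = (27.7)^(1/4) = 2.29414.
T₂ = 1241 × 2.29414 = 2.85×10³ K.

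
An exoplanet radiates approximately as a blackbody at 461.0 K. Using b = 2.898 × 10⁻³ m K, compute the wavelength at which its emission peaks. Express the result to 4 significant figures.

Wien's displacement law: λ_max = b/T = (2.898×10⁻³ m·K)/(461.0 K) = 6.2863×10⁻⁶ m.
That is 6.286 μm, in the infrared range.

λ_max ≈ 6.286 μm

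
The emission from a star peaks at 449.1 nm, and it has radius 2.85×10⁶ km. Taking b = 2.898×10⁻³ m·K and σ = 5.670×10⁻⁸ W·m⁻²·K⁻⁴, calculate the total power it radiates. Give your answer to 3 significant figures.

P ≈ 1.00×10²⁸ W

Wien's law: T = b/λ_max = 2.898×10⁻³/4.491×10⁻⁷ = 6452.91 K.
Surface area A = 4πR² = 4π(2.85×10⁹ m)² = 1.02070×10²⁰ m².
Then P = σAT⁴ = 5.670×10⁻⁸×1.02070×10²⁰×(6452.91)⁴ = 1.00×10²⁸ W.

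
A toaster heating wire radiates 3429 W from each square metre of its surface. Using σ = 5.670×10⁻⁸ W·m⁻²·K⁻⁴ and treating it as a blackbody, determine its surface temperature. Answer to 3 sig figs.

T ≈ 496 K

I = σT⁴, so T = (I/σ)^(1/4) = (3429/(5.670×10⁻⁸))^(1/4) = 496 K.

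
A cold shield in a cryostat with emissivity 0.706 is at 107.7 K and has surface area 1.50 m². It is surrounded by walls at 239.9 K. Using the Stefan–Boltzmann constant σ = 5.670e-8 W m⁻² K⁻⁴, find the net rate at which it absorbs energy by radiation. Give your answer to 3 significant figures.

Area A = 1.50 m².
Net radiated power P_net = εσA(T⁴ − T₀⁴) = 0.706×5.670×10⁻⁸×1.50×(107.7⁴ − 239.9⁴).
T⁴ − T₀⁴ = 1.34544×10⁸ − 3.31223×10⁹ = -3.17769×10⁹ K⁴, so P_net = -191 W — negative, meaning a net gain of 191 W.

Net gain ≈ 191 W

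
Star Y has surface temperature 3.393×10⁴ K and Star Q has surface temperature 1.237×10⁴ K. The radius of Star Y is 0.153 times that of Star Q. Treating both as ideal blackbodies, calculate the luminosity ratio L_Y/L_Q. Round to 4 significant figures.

L_Y/L_Q ≈ 1.325

L ∝ R²T⁴, so L_Y/L_Q = (R_Y/R_Q)²(T_Y/T_Q)⁴ = (0.153)² × (3.393×10⁴/1.237×10⁴)⁴ = 0.023409 × 56.6052 = 1.325.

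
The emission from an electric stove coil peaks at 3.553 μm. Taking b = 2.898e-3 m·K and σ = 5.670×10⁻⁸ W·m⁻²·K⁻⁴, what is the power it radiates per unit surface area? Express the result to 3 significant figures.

Wien's law: T = b/λ_max = 2.898×10⁻³/3.553×10⁻⁶ = 815.649 K.
Then I = σT⁴ = 5.670×10⁻⁸×(815.649)⁴ = 2.51×10⁴ W/m².

I ≈ 2.51×10⁴ W/m²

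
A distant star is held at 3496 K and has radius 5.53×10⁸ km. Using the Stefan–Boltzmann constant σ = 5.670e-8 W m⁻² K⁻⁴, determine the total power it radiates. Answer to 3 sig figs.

Surface area A = 4πR² = 4π(5.53×10¹¹ m)² = 3.84291×10²⁴ m².
P = σAT⁴ = 5.670×10⁻⁸ × 3.84291×10²⁴ × (3496)⁴ = 3.25×10³¹ W.

P ≈ 3.25×10³¹ W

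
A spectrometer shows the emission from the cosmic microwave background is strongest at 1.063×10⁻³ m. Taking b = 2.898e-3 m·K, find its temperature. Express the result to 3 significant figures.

Wien's law gives T = b/λ_max = (2.898×10⁻³ m·K)/(1.063×10⁻³ m) = 2.73 K.

T ≈ 2.73 K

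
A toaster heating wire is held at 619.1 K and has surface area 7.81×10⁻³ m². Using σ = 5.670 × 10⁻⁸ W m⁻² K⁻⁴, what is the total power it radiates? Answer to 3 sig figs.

Area A = 7.81×10⁻³ m².
P = σAT⁴ = 5.670×10⁻⁸ × 7.81×10⁻³ × (619.1)⁴ = 65.1 W.

P ≈ 65.1 W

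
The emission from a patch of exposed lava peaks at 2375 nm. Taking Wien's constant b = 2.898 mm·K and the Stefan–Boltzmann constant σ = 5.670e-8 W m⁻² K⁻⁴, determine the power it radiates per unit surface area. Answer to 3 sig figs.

I ≈ 1.26×10⁵ W/m²

Wien's law: T = b/λ_max = 2.898×10⁻³/2.375×10⁻⁶ = 1220.21 K.
Then I = σT⁴ = 5.670×10⁻⁸×(1220.21)⁴ = 1.26×10⁵ W/m².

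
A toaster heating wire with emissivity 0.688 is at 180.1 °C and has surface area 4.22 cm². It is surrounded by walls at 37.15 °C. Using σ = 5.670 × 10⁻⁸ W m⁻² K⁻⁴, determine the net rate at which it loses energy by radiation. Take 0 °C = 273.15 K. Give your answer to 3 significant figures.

Net loss ≈ 0.542 W

T = 180.1 °C + 273.15 = 453.25 K.
Surroundings: T = 37.15 °C + 273.15 = 310.30 K.
Area A = 4.22 cm² = 4.22×10⁻⁴ m².
Net radiated power P_net = εσA(T⁴ − T₀⁴) = 0.688×5.670×10⁻⁸×4.22×10⁻⁴×(453.25⁴ − 310.30⁴).
T⁴ − T₀⁴ = 4.22038×10¹⁰ − 9.27101×10⁹ = 3.29328×10¹⁰ K⁴, so P_net = 0.542 W.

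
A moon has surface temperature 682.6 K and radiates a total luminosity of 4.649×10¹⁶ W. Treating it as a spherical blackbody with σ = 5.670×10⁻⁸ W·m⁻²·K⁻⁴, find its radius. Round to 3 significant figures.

L = 4πR²σT⁴ ⇒ R = √(L/(4πσT⁴)).
σT⁴ = 12309.7 W/m², so R = √(4.649×10¹⁶/(4π×12309.7)) = 5.48×10⁵ m.

R ≈ 5.48×10⁵ m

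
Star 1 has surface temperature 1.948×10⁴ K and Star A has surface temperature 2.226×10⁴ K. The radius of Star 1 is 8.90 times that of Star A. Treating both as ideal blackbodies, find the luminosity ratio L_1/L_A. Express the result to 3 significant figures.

L_1/L_A ≈ 46.5

L ∝ R²T⁴, so L_1/L_A = (R_1/R_A)²(T_1/T_A)⁴ = (8.90)² × (1.948×10⁴/2.226×10⁴)⁴ = 79.21 × 0.586483 = 46.5.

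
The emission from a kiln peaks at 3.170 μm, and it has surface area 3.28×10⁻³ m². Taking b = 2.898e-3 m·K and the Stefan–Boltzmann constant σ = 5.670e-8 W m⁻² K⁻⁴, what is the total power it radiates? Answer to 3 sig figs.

P ≈ 130 W

Wien's law: T = b/λ_max = 2.898×10⁻³/3.170×10⁻⁶ = 914.196 K.
Area A = 3.28×10⁻³ m².
Then P = σAT⁴ = 5.670×10⁻⁸×3.28×10⁻³×(914.196)⁴ = 130 W.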